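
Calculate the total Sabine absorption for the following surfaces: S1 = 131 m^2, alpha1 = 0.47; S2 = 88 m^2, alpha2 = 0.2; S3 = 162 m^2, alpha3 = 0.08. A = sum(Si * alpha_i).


131 * 0.47 = 61.57
88 * 0.2 = 17.6
162 * 0.08 = 12.96
A_total = 61.57 + 17.6 + 12.96 = 92.13 m^2


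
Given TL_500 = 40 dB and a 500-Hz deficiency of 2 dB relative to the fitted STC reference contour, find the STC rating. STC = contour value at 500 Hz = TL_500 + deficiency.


By ASTM E413, STC = value of the fitted reference contour at 500 Hz.
Contour value at 500 Hz = TL_500 + deficiency = 40 + 2 = 42
STC = 42


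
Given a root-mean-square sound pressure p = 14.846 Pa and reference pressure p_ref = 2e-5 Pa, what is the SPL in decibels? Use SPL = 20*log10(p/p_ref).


p / p_ref = 14.846 / 2e-5 = 742300
SPL = 20 * log10(742300) = 117.41 dB


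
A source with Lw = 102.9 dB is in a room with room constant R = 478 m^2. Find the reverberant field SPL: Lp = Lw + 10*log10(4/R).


4/R = 4/478 = 0.0083682
Lp = 102.9 + 10*log10(0.0083682) = 82.126 dB


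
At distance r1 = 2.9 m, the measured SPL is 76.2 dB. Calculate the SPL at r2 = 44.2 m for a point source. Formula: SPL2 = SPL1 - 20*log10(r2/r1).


r2/r1 = 44.2/2.9 = 15.2414
Correction = 20*log10(15.2414) = 23.6605 dB
SPL2 = 76.2 - 23.6605 = 52.54 dB


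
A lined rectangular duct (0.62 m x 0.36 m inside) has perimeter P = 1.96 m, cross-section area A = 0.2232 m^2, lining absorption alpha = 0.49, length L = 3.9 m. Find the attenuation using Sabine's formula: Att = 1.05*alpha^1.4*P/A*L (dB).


alpha^1.4 = 0.49^1.4 = 0.368362
Attenuation rate = 1.05 * alpha^1.4 * P / A
= 1.05 * 0.368362 * 1.96 / 0.2232 = 3.39646 dB/m
Total Att = 3.39646 * 3.9 = 13.246 dB


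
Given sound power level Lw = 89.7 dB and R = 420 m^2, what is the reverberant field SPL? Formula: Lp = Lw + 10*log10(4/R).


4/R = 4/420 = 0.00952381
Lp = 89.7 + 10*log10(0.00952381) = 69.488 dB


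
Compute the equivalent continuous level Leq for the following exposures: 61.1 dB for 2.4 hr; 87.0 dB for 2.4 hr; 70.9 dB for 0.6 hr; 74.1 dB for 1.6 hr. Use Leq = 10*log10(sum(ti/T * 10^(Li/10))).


T_total = 2.4 + 2.4 + 0.6 + 1.6 = 7.0 hr
(2.4/7.0) * 10^(61.1/10) = 441686
(2.4/7.0) * 10^(87.0/10) = 1.71836e+08
(0.6/7.0) * 10^(70.9/10) = 1.05452e+06
(1.6/7.0) * 10^(74.1/10) = 5.87519e+06
Sum = 441686 + 1.71836e+08 + 1.05452e+06 + 5.87519e+06 = 1.79207e+08
Leq = 10*log10(1.79207e+08) = 82.534 dB


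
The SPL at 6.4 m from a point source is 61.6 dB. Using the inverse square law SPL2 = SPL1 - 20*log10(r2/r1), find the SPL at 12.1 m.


r2/r1 = 12.1/6.4 = 1.89062
Correction = 20*log10(1.89062) = 5.53208 dB
SPL2 = 61.6 - 5.53208 = 56.068 dB


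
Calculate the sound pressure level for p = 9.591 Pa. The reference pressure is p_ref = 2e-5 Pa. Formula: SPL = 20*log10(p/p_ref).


p / p_ref = 9.591 / 2e-5 = 479550
SPL = 20 * log10(479550) = 113.62 dB


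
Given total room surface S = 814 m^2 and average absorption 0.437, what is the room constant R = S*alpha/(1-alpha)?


R = 814 * 0.437 / (1 - 0.437) = 631.83 m^2


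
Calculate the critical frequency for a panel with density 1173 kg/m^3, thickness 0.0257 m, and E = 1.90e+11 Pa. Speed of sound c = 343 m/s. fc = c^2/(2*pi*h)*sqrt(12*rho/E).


12*rho/E = 12*1173/1.90e+11 = 7.40842e-08
sqrt(12*rho/E) = sqrt(7.40842e-08) = 0.000272184
c^2/(2*pi*h) = 343^2/(2*pi*0.0257) = 728577
fc = 728577 * 0.000272184 = 198.31 Hz


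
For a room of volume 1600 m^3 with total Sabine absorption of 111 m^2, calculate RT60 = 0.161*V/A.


RT60 = 0.161 * 1600 / 111 = 2.3207 s


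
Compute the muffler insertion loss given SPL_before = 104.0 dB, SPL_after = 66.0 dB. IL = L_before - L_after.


Insertion loss = SPL without muffler - SPL with muffler
IL = 104.0 - 66.0 = 38 dB


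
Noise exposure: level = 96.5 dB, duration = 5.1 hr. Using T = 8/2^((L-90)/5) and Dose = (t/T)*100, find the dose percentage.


T_allowed = 8 / 2^((96.5 - 90)/5) = 3.24901 hr
Dose = 5.1 / 3.24901 * 100 = 156.97 %


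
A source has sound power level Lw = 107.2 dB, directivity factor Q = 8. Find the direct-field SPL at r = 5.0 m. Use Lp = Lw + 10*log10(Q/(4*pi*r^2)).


4*pi*r^2 = 4*pi*5.0^2 = 314.159 m^2
Q / (4*pi*r^2) = 8 / 314.159 = 0.0254648
Lp = 107.2 + 10*log10(0.0254648) = 91.259 dB


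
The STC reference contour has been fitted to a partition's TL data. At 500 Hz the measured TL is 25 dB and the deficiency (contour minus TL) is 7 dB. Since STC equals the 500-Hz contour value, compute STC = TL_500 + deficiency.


By ASTM E413, STC = value of the fitted reference contour at 500 Hz.
Contour value at 500 Hz = TL_500 + deficiency = 25 + 7 = 32
STC = 32


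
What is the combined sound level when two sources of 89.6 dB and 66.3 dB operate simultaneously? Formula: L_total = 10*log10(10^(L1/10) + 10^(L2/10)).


10^(89.6/10) = 9.12011e+08
10^(66.3/10) = 4.2658e+06
Sum = 9.12011e+08 + 4.2658e+06 = 9.16277e+08
L_total = 10*log10(9.16277e+08) = 89.62 dB


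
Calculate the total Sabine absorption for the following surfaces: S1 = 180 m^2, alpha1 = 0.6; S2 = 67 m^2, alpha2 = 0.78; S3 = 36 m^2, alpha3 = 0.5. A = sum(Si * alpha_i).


180 * 0.6 = 108
67 * 0.78 = 52.26
36 * 0.5 = 18
A_total = 108 + 52.26 + 18 = 178.26 m^2


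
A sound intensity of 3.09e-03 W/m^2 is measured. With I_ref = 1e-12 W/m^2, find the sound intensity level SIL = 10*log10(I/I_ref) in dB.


I / I_ref = 3.09e-03 / 1e-12 = 3.09e+09
SIL = 10 * log10(3.09e+09) = 94.9 dB


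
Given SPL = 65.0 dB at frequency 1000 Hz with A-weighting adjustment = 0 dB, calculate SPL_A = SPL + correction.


A-weighting table: 1000 Hz -> 0 dB correction
SPL_A = SPL + correction = 65.0 + (0) = 65 dBA


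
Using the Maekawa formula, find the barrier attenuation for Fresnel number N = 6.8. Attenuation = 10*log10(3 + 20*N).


3 + 20*N = 3 + 20*6.8 = 139
Att = 10*log10(139) = 21.43 dB


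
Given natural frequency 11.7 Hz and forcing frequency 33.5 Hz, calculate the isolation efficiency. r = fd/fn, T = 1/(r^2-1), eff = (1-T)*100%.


r = 33.5 / 11.7 = 2.86325
r^2 - 1 = 2.86325^2 - 1 = 7.1982
T = 1/7.1982 = 0.138924
Efficiency = (1 - 0.138924)*100 = 86.108 %


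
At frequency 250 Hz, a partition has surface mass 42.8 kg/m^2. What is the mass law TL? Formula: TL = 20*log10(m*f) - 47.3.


m * f = 42.8 * 250 = 10700
20*log10(10700) = 80.5877 dB
TL = 80.5877 - 47.3 = 33.288 dB


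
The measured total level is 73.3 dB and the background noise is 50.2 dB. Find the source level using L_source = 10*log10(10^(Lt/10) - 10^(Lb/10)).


10^(73.3/10) = 2.13796e+07
10^(50.2/10) = 104713
Difference = 2.13796e+07 - 104713 = 2.12749e+07
L_source = 10*log10(2.12749e+07) = 73.279 dB


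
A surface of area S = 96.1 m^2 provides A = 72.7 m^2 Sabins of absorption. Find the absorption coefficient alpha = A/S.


Absorption coefficient = absorbed power / incident power
alpha = A / S = 72.7 / 96.1 = 0.7565


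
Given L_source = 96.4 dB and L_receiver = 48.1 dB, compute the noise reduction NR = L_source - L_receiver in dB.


NR = L_source - L_receiver (difference between source and receiving room levels)
NR = 96.4 - 48.1 = 48.3 dB


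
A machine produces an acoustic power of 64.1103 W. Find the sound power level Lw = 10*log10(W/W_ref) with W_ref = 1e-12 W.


W / W_ref = 64.1103 / 1e-12 = 6.41103e+13
Lw = 10 * log10(6.41103e+13) = 138.07 dB


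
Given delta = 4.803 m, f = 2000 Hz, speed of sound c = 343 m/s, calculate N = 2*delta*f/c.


N = 2*delta*f/c = 2*delta/lambda, where lambda = c/f
lambda = 343 / 2000 = 0.1715 m
N = 2 * 4.803 / 0.1715 = 56.012


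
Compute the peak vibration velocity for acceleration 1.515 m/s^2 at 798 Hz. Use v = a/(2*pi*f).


omega = 2*pi*f = 2*pi*798 = 5013.98 rad/s
v = a / omega = 1.515 / 5013.98 = 0.00030216 m/s


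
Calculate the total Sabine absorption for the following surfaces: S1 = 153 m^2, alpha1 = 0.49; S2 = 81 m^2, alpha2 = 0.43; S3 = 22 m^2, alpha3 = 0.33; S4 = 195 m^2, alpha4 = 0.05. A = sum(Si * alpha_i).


153 * 0.49 = 74.97
81 * 0.43 = 34.83
22 * 0.33 = 7.26
195 * 0.05 = 9.75
A_total = 74.97 + 34.83 + 7.26 + 9.75 = 126.81 m^2


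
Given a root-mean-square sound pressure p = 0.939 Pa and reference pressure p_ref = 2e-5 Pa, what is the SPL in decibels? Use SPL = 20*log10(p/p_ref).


p / p_ref = 0.939 / 2e-5 = 46950
SPL = 20 * log10(46950) = 93.433 dB


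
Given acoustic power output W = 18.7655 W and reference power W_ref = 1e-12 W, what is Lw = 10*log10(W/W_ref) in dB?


W / W_ref = 18.7655 / 1e-12 = 1.87655e+13
Lw = 10 * log10(1.87655e+13) = 132.73 dB


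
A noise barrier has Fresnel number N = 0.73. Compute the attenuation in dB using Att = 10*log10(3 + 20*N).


3 + 20*N = 3 + 20*0.73 = 17.6
Att = 10*log10(17.6) = 12.455 dB


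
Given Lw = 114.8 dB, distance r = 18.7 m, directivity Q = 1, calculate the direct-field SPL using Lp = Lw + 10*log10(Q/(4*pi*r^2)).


4*pi*r^2 = 4*pi*18.7^2 = 4394.33 m^2
Q / (4*pi*r^2) = 1 / 4394.33 = 0.000227566
Lp = 114.8 + 10*log10(0.000227566) = 78.371 dB


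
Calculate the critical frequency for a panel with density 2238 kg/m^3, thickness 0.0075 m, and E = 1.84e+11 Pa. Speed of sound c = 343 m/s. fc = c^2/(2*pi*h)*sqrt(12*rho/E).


12*rho/E = 12*2238/1.84e+11 = 1.45957e-07
sqrt(12*rho/E) = sqrt(1.45957e-07) = 0.000382043
c^2/(2*pi*h) = 343^2/(2*pi*0.0075) = 2.49659e+06
fc = 2.49659e+06 * 0.000382043 = 953.8 Hz


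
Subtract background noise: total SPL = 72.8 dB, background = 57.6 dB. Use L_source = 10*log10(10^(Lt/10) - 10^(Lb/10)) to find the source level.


10^(72.8/10) = 1.90546e+07
10^(57.6/10) = 575440
Difference = 1.90546e+07 - 575440 = 1.84792e+07
L_source = 10*log10(1.84792e+07) = 72.667 dB


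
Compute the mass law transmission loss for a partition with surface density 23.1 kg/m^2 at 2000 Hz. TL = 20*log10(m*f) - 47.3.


m * f = 23.1 * 2000 = 46200
20*log10(46200) = 93.2928 dB
TL = 93.2928 - 47.3 = 45.993 dB


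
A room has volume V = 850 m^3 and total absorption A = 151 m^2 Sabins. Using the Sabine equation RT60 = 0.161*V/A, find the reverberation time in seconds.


RT60 = 0.161 * 850 / 151 = 0.90629 s


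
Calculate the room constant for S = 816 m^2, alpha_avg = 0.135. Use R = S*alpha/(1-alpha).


R = 816 * 0.135 / (1 - 0.135) = 127.35 m^2


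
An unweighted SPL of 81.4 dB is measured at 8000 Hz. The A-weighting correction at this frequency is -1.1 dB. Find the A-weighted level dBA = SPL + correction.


A-weighting table: 8000 Hz -> -1.1 dB correction
SPL_A = SPL + correction = 81.4 + (-1.1) = 80.3 dBA


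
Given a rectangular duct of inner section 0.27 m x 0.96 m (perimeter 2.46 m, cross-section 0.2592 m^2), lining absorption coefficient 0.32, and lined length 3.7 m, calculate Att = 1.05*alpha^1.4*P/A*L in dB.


alpha^1.4 = 0.32^1.4 = 0.202866
Attenuation rate = 1.05 * alpha^1.4 * P / A
= 1.05 * 0.202866 * 2.46 / 0.2592 = 2.02162 dB/m
Total Att = 2.02162 * 3.7 = 7.48 dB


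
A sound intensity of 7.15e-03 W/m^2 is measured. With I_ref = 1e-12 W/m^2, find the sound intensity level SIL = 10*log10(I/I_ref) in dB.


I / I_ref = 7.15e-03 / 1e-12 = 7.15e+09
SIL = 10 * log10(7.15e+09) = 98.543 dB


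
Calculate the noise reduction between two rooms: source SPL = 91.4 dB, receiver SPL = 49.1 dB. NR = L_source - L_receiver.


NR = L_source - L_receiver (difference between source and receiving room levels)
NR = 91.4 - 49.1 = 42.3 dB


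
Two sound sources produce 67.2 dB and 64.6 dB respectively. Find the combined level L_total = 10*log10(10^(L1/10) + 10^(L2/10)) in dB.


10^(67.2/10) = 5.24807e+06
10^(64.6/10) = 2.88403e+06
Sum = 5.24807e+06 + 2.88403e+06 = 8.1321e+06
L_total = 10*log10(8.1321e+06) = 69.102 dB


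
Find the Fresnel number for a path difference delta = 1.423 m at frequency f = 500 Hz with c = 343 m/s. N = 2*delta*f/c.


N = 2*delta*f/c = 2*delta/lambda, where lambda = c/f
lambda = 343 / 500 = 0.686 m
N = 2 * 1.423 / 0.686 = 4.1487


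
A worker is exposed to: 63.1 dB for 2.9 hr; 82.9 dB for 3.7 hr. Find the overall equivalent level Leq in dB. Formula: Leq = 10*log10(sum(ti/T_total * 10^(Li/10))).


T_total = 2.9 + 3.7 = 6.6 hr
(2.9/6.6) * 10^(63.1/10) = 897127
(3.7/6.6) * 10^(82.9/10) = 1.09309e+08
Sum = 897127 + 1.09309e+08 = 1.10206e+08
Leq = 10*log10(1.10206e+08) = 80.422 dB


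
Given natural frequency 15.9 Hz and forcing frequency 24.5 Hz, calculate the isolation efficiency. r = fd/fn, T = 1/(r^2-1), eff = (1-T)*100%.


r = 24.5 / 15.9 = 1.54088
r^2 - 1 = 1.54088^2 - 1 = 1.37431
T = 1/1.37431 = 0.727638
Efficiency = (1 - 0.727638)*100 = 27.236 %


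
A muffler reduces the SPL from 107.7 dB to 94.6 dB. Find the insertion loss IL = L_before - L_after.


Insertion loss = SPL without muffler - SPL with muffler
IL = 107.7 - 94.6 = 13.1 dB


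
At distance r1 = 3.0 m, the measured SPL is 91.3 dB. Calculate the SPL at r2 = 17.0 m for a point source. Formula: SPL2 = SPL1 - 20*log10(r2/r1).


r2/r1 = 17.0/3.0 = 5.66667
Correction = 20*log10(5.66667) = 15.0666 dB
SPL2 = 91.3 - 15.0666 = 76.233 dB


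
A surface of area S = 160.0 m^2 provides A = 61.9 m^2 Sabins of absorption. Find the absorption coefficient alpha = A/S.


Absorption coefficient = absorbed power / incident power
alpha = A / S = 61.9 / 160.0 = 0.38687


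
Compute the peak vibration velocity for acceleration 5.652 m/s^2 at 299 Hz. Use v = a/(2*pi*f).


omega = 2*pi*f = 2*pi*299 = 1878.67 rad/s
v = a / omega = 5.652 / 1878.67 = 0.0030085 m/s


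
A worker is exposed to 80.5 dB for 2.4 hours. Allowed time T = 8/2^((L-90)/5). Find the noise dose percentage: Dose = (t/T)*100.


T_allowed = 8 / 2^((80.5 - 90)/5) = 29.8571 hr
Dose = 2.4 / 29.8571 * 100 = 8.0383 %


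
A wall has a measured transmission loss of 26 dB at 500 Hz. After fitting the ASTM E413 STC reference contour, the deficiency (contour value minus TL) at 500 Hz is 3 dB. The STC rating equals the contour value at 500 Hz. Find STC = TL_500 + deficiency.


By ASTM E413, STC = value of the fitted reference contour at 500 Hz.
Contour value at 500 Hz = TL_500 + deficiency = 26 + 3 = 29
STC = 29


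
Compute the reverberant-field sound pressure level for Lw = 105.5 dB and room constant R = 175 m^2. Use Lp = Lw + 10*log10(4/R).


4/R = 4/175 = 0.0228571
Lp = 105.5 + 10*log10(0.0228571) = 89.09 dB


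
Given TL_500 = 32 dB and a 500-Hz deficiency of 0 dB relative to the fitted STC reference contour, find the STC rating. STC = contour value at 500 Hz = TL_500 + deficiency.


By ASTM E413, STC = value of the fitted reference contour at 500 Hz.
Contour value at 500 Hz = TL_500 + deficiency = 32 + 0 = 32
STC = 32


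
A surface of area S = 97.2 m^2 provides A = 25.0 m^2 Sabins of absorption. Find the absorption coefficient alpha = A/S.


Absorption coefficient = absorbed power / incident power
alpha = A / S = 25.0 / 97.2 = 0.2572


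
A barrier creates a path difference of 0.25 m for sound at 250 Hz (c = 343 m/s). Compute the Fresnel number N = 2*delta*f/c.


N = 2*delta*f/c = 2*delta/lambda, where lambda = c/f
lambda = 343 / 250 = 1.372 m
N = 2 * 0.25 / 1.372 = 0.36443


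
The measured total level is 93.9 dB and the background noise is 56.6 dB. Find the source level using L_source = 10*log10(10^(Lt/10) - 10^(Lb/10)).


10^(93.9/10) = 2.45471e+09
10^(56.6/10) = 457088
Difference = 2.45471e+09 - 457088 = 2.45425e+09
L_source = 10*log10(2.45425e+09) = 93.899 dB


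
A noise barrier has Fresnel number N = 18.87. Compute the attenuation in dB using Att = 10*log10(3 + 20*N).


3 + 20*N = 3 + 20*18.87 = 380.4
Att = 10*log10(380.4) = 25.802 dB


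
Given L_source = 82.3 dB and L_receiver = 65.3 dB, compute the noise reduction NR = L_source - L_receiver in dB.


NR = L_source - L_receiver (difference between source and receiving room levels)
NR = 82.3 - 65.3 = 17 dB


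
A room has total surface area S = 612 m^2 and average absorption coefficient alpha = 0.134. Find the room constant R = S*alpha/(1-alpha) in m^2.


R = 612 * 0.134 / (1 - 0.134) = 94.697 m^2


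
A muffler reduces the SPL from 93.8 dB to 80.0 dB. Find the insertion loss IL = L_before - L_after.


Insertion loss = SPL without muffler - SPL with muffler
IL = 93.8 - 80.0 = 13.8 dB


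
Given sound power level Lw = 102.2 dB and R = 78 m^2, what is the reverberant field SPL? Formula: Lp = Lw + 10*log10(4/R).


4/R = 4/78 = 0.0512821
Lp = 102.2 + 10*log10(0.0512821) = 89.3 dB


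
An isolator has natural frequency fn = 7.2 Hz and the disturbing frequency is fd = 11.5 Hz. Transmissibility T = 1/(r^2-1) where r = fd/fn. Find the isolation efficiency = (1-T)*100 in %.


r = 11.5 / 7.2 = 1.59722
r^2 - 1 = 1.59722^2 - 1 = 1.55111
T = 1/1.55111 = 0.6447
Efficiency = (1 - 0.6447)*100 = 35.53 %


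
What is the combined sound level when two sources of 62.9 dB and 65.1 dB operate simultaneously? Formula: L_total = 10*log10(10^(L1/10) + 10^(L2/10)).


10^(62.9/10) = 1.94984e+06
10^(65.1/10) = 3.23594e+06
Sum = 1.94984e+06 + 3.23594e+06 = 5.18578e+06
L_total = 10*log10(5.18578e+06) = 67.148 dB


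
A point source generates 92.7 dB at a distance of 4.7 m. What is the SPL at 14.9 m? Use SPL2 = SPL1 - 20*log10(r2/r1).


r2/r1 = 14.9/4.7 = 3.17021
Correction = 20*log10(3.17021) = 10.0218 dB
SPL2 = 92.7 - 10.0218 = 82.678 dB


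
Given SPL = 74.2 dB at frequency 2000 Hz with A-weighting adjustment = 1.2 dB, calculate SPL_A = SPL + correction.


A-weighting table: 2000 Hz -> 1.2 dB correction
SPL_A = SPL + correction = 74.2 + (1.2) = 75.4 dBA


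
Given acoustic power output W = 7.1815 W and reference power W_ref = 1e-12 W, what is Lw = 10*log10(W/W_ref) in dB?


W / W_ref = 7.1815 / 1e-12 = 7.1815e+12
Lw = 10 * log10(7.1815e+12) = 128.56 dB


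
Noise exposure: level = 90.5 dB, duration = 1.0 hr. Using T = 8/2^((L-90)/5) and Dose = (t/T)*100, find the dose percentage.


T_allowed = 8 / 2^((90.5 - 90)/5) = 7.46426 hr
Dose = 1.0 / 7.46426 * 100 = 13.397 %


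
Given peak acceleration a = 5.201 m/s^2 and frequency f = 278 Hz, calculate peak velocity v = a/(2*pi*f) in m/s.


omega = 2*pi*f = 2*pi*278 = 1746.73 rad/s
v = a / omega = 5.201 / 1746.73 = 0.0029776 m/s


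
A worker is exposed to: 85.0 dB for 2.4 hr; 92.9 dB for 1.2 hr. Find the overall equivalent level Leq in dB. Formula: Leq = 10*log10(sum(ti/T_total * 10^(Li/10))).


T_total = 2.4 + 1.2 = 3.6 hr
(2.4/3.6) * 10^(85.0/10) = 2.10819e+08
(1.2/3.6) * 10^(92.9/10) = 6.49948e+08
Sum = 2.10819e+08 + 6.49948e+08 = 8.60767e+08
Leq = 10*log10(8.60767e+08) = 89.349 dB


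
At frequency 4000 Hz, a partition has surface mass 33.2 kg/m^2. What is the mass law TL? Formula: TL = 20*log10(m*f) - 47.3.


m * f = 33.2 * 4000 = 132800
20*log10(132800) = 102.464 dB
TL = 102.464 - 47.3 = 55.164 dB


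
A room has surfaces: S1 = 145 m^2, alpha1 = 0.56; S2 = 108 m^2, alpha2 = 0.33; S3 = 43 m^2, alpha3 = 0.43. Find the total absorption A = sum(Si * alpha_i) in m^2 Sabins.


145 * 0.56 = 81.2
108 * 0.33 = 35.64
43 * 0.43 = 18.49
A_total = 81.2 + 35.64 + 18.49 = 135.33 m^2


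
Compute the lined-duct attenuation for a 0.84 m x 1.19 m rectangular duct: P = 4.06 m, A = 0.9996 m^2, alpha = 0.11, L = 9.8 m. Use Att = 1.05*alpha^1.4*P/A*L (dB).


alpha^1.4 = 0.11^1.4 = 0.0454935
Attenuation rate = 1.05 * alpha^1.4 * P / A
= 1.05 * 0.0454935 * 4.06 / 0.9996 = 0.194016 dB/m
Total Att = 0.194016 * 9.8 = 1.9014 dB


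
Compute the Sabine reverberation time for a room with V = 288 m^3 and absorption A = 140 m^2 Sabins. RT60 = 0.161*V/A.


RT60 = 0.161 * 288 / 140 = 0.3312 s


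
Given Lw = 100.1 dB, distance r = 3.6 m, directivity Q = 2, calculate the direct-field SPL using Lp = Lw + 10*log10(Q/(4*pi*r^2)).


4*pi*r^2 = 4*pi*3.6^2 = 162.86 m^2
Q / (4*pi*r^2) = 2 / 162.86 = 0.0122805
Lp = 100.1 + 10*log10(0.0122805) = 80.992 dB


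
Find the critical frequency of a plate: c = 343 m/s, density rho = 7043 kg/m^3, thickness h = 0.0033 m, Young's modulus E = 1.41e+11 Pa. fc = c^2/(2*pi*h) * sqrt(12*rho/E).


12*rho/E = 12*7043/1.41e+11 = 5.99404e-07
sqrt(12*rho/E) = sqrt(5.99404e-07) = 0.000774212
c^2/(2*pi*h) = 343^2/(2*pi*0.0033) = 5.67407e+06
fc = 5.67407e+06 * 0.000774212 = 4392.9 Hz


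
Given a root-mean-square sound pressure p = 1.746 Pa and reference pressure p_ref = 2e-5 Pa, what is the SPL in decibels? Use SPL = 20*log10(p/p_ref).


p / p_ref = 1.746 / 2e-5 = 87300
SPL = 20 * log10(87300) = 98.82 dB


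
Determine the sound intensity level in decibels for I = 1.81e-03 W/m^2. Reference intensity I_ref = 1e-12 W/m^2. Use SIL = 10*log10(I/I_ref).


I / I_ref = 1.81e-03 / 1e-12 = 1.81e+09
SIL = 10 * log10(1.81e+09) = 92.577 dB


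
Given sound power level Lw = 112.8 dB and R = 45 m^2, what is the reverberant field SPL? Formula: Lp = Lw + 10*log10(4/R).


4/R = 4/45 = 0.0888889
Lp = 112.8 + 10*log10(0.0888889) = 102.29 dB


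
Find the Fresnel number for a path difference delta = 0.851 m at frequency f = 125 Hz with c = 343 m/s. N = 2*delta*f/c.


N = 2*delta*f/c = 2*delta/lambda, where lambda = c/f
lambda = 343 / 125 = 2.744 m
N = 2 * 0.851 / 2.744 = 0.62026


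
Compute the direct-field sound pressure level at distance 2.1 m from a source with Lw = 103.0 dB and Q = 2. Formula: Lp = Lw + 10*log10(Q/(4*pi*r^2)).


4*pi*r^2 = 4*pi*2.1^2 = 55.4177 m^2
Q / (4*pi*r^2) = 2 / 55.4177 = 0.0360896
Lp = 103.0 + 10*log10(0.0360896) = 88.574 dB


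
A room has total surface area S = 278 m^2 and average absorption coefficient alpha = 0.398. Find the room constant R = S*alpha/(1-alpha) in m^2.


R = 278 * 0.398 / (1 - 0.398) = 183.79 m^2


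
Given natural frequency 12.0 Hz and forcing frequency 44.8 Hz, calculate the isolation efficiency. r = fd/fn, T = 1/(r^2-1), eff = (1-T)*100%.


r = 44.8 / 12.0 = 3.73333
r^2 - 1 = 3.73333^2 - 1 = 12.9378
T = 1/12.9378 = 0.0772929
Efficiency = (1 - 0.0772929)*100 = 92.271 %


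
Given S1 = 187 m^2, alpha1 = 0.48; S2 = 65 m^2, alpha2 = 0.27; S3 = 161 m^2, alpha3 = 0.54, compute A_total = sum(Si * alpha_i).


187 * 0.48 = 89.76
65 * 0.27 = 17.55
161 * 0.54 = 86.94
A_total = 89.76 + 17.55 + 86.94 = 194.25 m^2


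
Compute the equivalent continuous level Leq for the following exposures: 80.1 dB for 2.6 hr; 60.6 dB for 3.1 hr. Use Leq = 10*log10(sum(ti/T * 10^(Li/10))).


T_total = 2.6 + 3.1 = 5.7 hr
(2.6/5.7) * 10^(80.1/10) = 4.66765e+07
(3.1/5.7) * 10^(60.6/10) = 624434
Sum = 4.66765e+07 + 624434 = 4.73009e+07
Leq = 10*log10(4.73009e+07) = 76.749 dB


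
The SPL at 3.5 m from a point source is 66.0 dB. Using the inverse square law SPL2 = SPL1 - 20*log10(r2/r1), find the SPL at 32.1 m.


r2/r1 = 32.1/3.5 = 9.17143
Correction = 20*log10(9.17143) = 19.2487 dB
SPL2 = 66.0 - 19.2487 = 46.751 dB


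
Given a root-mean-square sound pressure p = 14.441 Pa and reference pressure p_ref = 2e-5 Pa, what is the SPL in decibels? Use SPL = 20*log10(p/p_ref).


p / p_ref = 14.441 / 2e-5 = 722050
SPL = 20 * log10(722050) = 117.17 dB


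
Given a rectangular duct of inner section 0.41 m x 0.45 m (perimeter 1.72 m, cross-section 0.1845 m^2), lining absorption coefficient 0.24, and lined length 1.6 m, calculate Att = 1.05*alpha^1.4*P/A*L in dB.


alpha^1.4 = 0.24^1.4 = 0.135611
Attenuation rate = 1.05 * alpha^1.4 * P / A
= 1.05 * 0.135611 * 1.72 / 0.1845 = 1.32744 dB/m
Total Att = 1.32744 * 1.6 = 2.1239 dB


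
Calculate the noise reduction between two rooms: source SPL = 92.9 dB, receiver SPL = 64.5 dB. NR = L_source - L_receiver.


NR = L_source - L_receiver (difference between source and receiving room levels)
NR = 92.9 - 64.5 = 28.4 dB


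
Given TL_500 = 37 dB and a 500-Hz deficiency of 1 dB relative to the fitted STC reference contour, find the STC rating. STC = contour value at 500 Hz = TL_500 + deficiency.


By ASTM E413, STC = value of the fitted reference contour at 500 Hz.
Contour value at 500 Hz = TL_500 + deficiency = 37 + 1 = 38
STC = 38


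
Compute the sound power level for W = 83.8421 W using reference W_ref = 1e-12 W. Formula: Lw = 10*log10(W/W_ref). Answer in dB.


W / W_ref = 83.8421 / 1e-12 = 8.38421e+13
Lw = 10 * log10(8.38421e+13) = 139.23 dB


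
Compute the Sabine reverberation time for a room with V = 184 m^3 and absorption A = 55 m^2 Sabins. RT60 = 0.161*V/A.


RT60 = 0.161 * 184 / 55 = 0.53862 s


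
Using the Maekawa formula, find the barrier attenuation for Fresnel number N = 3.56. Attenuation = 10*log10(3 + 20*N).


3 + 20*N = 3 + 20*3.56 = 74.2
Att = 10*log10(74.2) = 18.704 dB


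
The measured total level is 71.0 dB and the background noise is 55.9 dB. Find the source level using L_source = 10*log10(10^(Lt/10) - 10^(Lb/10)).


10^(71.0/10) = 1.25893e+07
10^(55.9/10) = 389045
Difference = 1.25893e+07 - 389045 = 1.22003e+07
L_source = 10*log10(1.22003e+07) = 70.864 dB


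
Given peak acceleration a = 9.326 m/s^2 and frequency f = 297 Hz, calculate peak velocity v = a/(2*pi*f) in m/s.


omega = 2*pi*f = 2*pi*297 = 1866.11 rad/s
v = a / omega = 9.326 / 1866.11 = 0.0049976 m/s


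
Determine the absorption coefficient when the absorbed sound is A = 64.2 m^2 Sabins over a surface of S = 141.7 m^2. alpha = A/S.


Absorption coefficient = absorbed power / incident power
alpha = A / S = 64.2 / 141.7 = 0.45307


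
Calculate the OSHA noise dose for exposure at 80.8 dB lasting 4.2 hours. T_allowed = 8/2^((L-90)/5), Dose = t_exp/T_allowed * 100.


T_allowed = 8 / 2^((80.8 - 90)/5) = 28.6408 hr
Dose = 4.2 / 28.6408 * 100 = 14.664 %


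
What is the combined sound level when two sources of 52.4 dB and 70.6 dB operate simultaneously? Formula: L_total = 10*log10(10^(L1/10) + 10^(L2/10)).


10^(52.4/10) = 173780
10^(70.6/10) = 1.14815e+07
Sum = 173780 + 1.14815e+07 = 1.16553e+07
L_total = 10*log10(1.16553e+07) = 70.665 dB


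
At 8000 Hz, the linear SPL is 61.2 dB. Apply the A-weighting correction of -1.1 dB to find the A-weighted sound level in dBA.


A-weighting table: 8000 Hz -> -1.1 dB correction
SPL_A = SPL + correction = 61.2 + (-1.1) = 60.1 dBA


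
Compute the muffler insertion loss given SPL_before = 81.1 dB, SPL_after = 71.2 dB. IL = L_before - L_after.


Insertion loss = SPL without muffler - SPL with muffler
IL = 81.1 - 71.2 = 9.9 dB


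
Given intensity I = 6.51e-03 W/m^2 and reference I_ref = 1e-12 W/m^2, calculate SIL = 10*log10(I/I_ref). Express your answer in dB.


I / I_ref = 6.51e-03 / 1e-12 = 6.51e+09
SIL = 10 * log10(6.51e+09) = 98.136 dB


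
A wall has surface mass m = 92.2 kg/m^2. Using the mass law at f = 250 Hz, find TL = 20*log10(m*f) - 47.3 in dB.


m * f = 92.2 * 250 = 23050
20*log10(23050) = 87.2534 dB
TL = 87.2534 - 47.3 = 39.953 dB


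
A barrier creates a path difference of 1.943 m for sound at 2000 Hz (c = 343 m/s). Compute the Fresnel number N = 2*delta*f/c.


N = 2*delta*f/c = 2*delta/lambda, where lambda = c/f
lambda = 343 / 2000 = 0.1715 m
N = 2 * 1.943 / 0.1715 = 22.659


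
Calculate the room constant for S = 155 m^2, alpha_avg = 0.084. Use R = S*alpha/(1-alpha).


R = 155 * 0.084 / (1 - 0.084) = 14.214 m^2


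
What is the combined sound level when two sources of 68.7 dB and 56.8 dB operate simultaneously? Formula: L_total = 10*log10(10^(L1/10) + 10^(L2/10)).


10^(68.7/10) = 7.4131e+06
10^(56.8/10) = 478630
Sum = 7.4131e+06 + 478630 = 7.89173e+06
L_total = 10*log10(7.89173e+06) = 68.972 dB


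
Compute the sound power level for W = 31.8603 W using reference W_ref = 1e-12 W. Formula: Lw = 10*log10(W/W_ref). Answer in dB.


W / W_ref = 31.8603 / 1e-12 = 3.18603e+13
Lw = 10 * log10(3.18603e+13) = 135.03 dB


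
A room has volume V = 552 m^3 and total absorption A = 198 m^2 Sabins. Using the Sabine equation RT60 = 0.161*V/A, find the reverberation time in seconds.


RT60 = 0.161 * 552 / 198 = 0.44885 s


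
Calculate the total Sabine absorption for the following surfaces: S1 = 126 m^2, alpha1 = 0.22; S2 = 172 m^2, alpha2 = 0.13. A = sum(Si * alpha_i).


126 * 0.22 = 27.72
172 * 0.13 = 22.36
A_total = 27.72 + 22.36 = 50.08 m^2


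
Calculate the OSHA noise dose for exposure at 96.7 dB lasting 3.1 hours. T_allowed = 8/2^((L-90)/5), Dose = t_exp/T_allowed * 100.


T_allowed = 8 / 2^((96.7 - 90)/5) = 3.16017 hr
Dose = 3.1 / 3.16017 * 100 = 98.096 %


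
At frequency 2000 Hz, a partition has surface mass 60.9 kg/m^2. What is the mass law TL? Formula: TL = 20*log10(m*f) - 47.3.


m * f = 60.9 * 2000 = 121800
20*log10(121800) = 101.713 dB
TL = 101.713 - 47.3 = 54.413 dB


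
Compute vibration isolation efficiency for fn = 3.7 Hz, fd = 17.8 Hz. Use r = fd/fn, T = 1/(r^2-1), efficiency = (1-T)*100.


r = 17.8 / 3.7 = 4.81081
r^2 - 1 = 4.81081^2 - 1 = 22.1439
T = 1/22.1439 = 0.0451592
Efficiency = (1 - 0.0451592)*100 = 95.484 %


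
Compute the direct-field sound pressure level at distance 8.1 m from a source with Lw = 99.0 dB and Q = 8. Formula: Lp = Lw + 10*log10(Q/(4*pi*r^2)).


4*pi*r^2 = 4*pi*8.1^2 = 824.48 m^2
Q / (4*pi*r^2) = 8 / 824.48 = 0.00970309
Lp = 99.0 + 10*log10(0.00970309) = 78.869 dB


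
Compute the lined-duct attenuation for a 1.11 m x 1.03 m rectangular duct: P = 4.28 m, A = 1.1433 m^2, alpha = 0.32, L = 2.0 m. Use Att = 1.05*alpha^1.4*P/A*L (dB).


alpha^1.4 = 0.32^1.4 = 0.202866
Attenuation rate = 1.05 * alpha^1.4 * P / A
= 1.05 * 0.202866 * 4.28 / 1.1433 = 0.797411 dB/m
Total Att = 0.797411 * 2.0 = 1.5948 dB


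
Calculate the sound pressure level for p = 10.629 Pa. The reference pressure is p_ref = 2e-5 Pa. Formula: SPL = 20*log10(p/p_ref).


p / p_ref = 10.629 / 2e-5 = 531450
SPL = 20 * log10(531450) = 114.51 dB


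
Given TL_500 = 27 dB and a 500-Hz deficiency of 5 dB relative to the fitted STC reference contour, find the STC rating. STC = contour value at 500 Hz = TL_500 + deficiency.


By ASTM E413, STC = value of the fitted reference contour at 500 Hz.
Contour value at 500 Hz = TL_500 + deficiency = 27 + 5 = 32
STC = 32


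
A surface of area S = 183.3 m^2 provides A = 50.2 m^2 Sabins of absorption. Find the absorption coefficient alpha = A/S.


Absorption coefficient = absorbed power / incident power
alpha = A / S = 50.2 / 183.3 = 0.27387


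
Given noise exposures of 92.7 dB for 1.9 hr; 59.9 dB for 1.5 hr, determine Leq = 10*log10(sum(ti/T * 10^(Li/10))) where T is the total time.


T_total = 1.9 + 1.5 = 3.4 hr
(1.9/3.4) * 10^(92.7/10) = 1.04058e+09
(1.5/3.4) * 10^(59.9/10) = 431134
Sum = 1.04058e+09 + 431134 = 1.04101e+09
Leq = 10*log10(1.04101e+09) = 90.175 dB


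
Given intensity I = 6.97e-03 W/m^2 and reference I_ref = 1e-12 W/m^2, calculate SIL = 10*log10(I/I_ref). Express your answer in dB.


I / I_ref = 6.97e-03 / 1e-12 = 6.97e+09
SIL = 10 * log10(6.97e+09) = 98.432 dB


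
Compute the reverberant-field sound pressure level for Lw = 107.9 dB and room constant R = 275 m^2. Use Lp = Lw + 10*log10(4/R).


4/R = 4/275 = 0.0145455
Lp = 107.9 + 10*log10(0.0145455) = 89.527 dB


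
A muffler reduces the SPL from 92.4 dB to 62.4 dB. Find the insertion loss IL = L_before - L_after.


Insertion loss = SPL without muffler - SPL with muffler
IL = 92.4 - 62.4 = 30 dB


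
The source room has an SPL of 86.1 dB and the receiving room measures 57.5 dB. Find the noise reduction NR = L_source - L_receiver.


NR = L_source - L_receiver (difference between source and receiving room levels)
NR = 86.1 - 57.5 = 28.6 dB


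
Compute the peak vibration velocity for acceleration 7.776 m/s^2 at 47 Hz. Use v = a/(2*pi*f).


omega = 2*pi*f = 2*pi*47 = 295.31 rad/s
v = a / omega = 7.776 / 295.31 = 0.026332 m/s


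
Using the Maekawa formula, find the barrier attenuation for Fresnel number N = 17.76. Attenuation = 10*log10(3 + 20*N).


3 + 20*N = 3 + 20*17.76 = 358.2
Att = 10*log10(358.2) = 25.541 dB


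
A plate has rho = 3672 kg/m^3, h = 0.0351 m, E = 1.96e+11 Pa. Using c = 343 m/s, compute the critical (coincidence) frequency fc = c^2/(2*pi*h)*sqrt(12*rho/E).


12*rho/E = 12*3672/1.96e+11 = 2.24816e-07
sqrt(12*rho/E) = sqrt(2.24816e-07) = 0.000474148
c^2/(2*pi*h) = 343^2/(2*pi*0.0351) = 533459
fc = 533459 * 0.000474148 = 252.94 Hz


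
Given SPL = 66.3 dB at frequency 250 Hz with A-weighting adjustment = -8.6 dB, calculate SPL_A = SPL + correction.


A-weighting table: 250 Hz -> -8.6 dB correction
SPL_A = SPL + correction = 66.3 + (-8.6) = 57.7 dBA


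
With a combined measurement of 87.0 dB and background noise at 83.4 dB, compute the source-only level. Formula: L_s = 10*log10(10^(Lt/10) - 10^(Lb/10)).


10^(87.0/10) = 5.01187e+08
10^(83.4/10) = 2.18776e+08
Difference = 5.01187e+08 - 2.18776e+08 = 2.82411e+08
L_source = 10*log10(2.82411e+08) = 84.509 dB


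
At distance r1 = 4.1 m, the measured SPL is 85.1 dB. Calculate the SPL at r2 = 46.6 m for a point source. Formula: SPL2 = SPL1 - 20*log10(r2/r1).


r2/r1 = 46.6/4.1 = 11.3659
Correction = 20*log10(11.3659) = 21.1121 dB
SPL2 = 85.1 - 21.1121 = 63.988 dB


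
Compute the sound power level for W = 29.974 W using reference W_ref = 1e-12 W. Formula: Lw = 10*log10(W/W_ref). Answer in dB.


W / W_ref = 29.974 / 1e-12 = 2.9974e+13
Lw = 10 * log10(2.9974e+13) = 134.77 dB


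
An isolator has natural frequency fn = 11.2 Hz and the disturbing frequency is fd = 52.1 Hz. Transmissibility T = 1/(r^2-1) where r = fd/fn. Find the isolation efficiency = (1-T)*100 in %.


r = 52.1 / 11.2 = 4.65179
r^2 - 1 = 4.65179^2 - 1 = 20.6392
T = 1/20.6392 = 0.0484515
Efficiency = (1 - 0.0484515)*100 = 95.155 %


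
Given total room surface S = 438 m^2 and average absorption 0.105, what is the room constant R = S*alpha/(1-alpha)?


R = 438 * 0.105 / (1 - 0.105) = 51.385 m^2


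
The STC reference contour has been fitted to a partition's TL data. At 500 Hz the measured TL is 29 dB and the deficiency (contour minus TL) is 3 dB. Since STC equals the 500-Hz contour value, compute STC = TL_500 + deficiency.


By ASTM E413, STC = value of the fitted reference contour at 500 Hz.
Contour value at 500 Hz = TL_500 + deficiency = 29 + 3 = 32
STC = 32


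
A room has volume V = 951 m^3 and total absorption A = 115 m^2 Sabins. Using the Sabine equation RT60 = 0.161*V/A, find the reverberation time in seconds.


RT60 = 0.161 * 951 / 115 = 1.3314 s


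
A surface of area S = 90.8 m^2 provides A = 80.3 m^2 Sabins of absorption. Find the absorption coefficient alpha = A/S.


Absorption coefficient = absorbed power / incident power
alpha = A / S = 80.3 / 90.8 = 0.88436


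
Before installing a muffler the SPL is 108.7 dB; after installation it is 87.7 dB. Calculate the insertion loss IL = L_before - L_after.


Insertion loss = SPL without muffler - SPL with muffler
IL = 108.7 - 87.7 = 21 dB


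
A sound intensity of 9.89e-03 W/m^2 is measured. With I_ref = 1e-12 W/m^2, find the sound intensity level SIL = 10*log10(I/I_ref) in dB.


I / I_ref = 9.89e-03 / 1e-12 = 9.89e+09
SIL = 10 * log10(9.89e+09) = 99.952 dB


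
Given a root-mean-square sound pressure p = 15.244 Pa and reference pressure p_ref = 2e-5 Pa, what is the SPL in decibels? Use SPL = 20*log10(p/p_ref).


p / p_ref = 15.244 / 2e-5 = 762200
SPL = 20 * log10(762200) = 117.64 dB


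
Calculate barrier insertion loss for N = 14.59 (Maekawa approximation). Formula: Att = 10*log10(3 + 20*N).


3 + 20*N = 3 + 20*14.59 = 294.8
Att = 10*log10(294.8) = 24.695 dB


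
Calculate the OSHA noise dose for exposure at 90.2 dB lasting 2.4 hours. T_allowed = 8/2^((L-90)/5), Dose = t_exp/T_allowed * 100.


T_allowed = 8 / 2^((90.2 - 90)/5) = 7.78124 hr
Dose = 2.4 / 7.78124 * 100 = 30.843 %


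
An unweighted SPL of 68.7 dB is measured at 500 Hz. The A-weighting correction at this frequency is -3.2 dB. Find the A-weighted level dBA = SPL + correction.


A-weighting table: 500 Hz -> -3.2 dB correction
SPL_A = SPL + correction = 68.7 + (-3.2) = 65.5 dBA


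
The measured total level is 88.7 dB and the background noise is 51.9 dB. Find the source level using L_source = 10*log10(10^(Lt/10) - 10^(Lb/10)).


10^(88.7/10) = 7.4131e+08
10^(51.9/10) = 154882
Difference = 7.4131e+08 - 154882 = 7.41155e+08
L_source = 10*log10(7.41155e+08) = 88.699 dB


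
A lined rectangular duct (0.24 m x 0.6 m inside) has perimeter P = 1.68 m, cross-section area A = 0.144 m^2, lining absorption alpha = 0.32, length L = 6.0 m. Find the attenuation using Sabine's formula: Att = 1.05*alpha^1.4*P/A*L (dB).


alpha^1.4 = 0.32^1.4 = 0.202866
Attenuation rate = 1.05 * alpha^1.4 * P / A
= 1.05 * 0.202866 * 1.68 / 0.144 = 2.48511 dB/m
Total Att = 2.48511 * 6.0 = 14.911 dB


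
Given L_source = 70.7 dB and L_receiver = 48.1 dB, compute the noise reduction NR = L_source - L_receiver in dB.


NR = L_source - L_receiver (difference between source and receiving room levels)
NR = 70.7 - 48.1 = 22.6 dB


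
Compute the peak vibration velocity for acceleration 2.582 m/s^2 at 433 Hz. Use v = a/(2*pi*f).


omega = 2*pi*f = 2*pi*433 = 2720.62 rad/s
v = a / omega = 2.582 / 2720.62 = 0.00094905 m/s


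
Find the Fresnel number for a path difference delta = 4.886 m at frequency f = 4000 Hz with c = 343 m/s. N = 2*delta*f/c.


N = 2*delta*f/c = 2*delta/lambda, where lambda = c/f
lambda = 343 / 4000 = 0.08575 m
N = 2 * 4.886 / 0.08575 = 113.96


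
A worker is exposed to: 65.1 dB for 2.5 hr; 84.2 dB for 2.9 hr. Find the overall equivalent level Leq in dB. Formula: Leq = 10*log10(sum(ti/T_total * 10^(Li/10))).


T_total = 2.5 + 2.9 = 5.4 hr
(2.5/5.4) * 10^(65.1/10) = 1.49812e+06
(2.9/5.4) * 10^(84.2/10) = 1.41255e+08
Sum = 1.49812e+06 + 1.41255e+08 = 1.42753e+08
Leq = 10*log10(1.42753e+08) = 81.546 dB


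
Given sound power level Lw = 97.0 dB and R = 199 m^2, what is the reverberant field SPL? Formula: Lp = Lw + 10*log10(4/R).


4/R = 4/199 = 0.0201005
Lp = 97.0 + 10*log10(0.0201005) = 80.032 dB


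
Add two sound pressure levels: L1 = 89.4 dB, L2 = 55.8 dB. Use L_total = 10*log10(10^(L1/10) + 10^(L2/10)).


10^(89.4/10) = 8.70964e+08
10^(55.8/10) = 380189
Sum = 8.70964e+08 + 380189 = 8.71344e+08
L_total = 10*log10(8.71344e+08) = 89.402 dB


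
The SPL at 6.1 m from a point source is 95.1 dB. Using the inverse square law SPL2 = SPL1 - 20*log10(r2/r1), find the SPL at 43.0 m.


r2/r1 = 43.0/6.1 = 7.04918
Correction = 20*log10(7.04918) = 16.9628 dB
SPL2 = 95.1 - 16.9628 = 78.137 dB


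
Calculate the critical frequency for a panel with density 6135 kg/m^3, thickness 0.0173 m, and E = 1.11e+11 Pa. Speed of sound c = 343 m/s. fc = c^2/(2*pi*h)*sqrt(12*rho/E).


12*rho/E = 12*6135/1.11e+11 = 6.63243e-07
sqrt(12*rho/E) = sqrt(6.63243e-07) = 0.000814397
c^2/(2*pi*h) = 343^2/(2*pi*0.0173) = 1.08234e+06
fc = 1.08234e+06 * 0.000814397 = 881.45 Hz


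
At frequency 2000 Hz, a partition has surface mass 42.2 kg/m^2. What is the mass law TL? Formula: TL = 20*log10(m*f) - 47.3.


m * f = 42.2 * 2000 = 84400
20*log10(84400) = 98.5268 dB
TL = 98.5268 - 47.3 = 51.227 dB


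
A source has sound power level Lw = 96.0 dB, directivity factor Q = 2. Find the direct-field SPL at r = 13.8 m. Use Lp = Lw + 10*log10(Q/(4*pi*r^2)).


4*pi*r^2 = 4*pi*13.8^2 = 2393.14 m^2
Q / (4*pi*r^2) = 2 / 2393.14 = 0.000835722
Lp = 96.0 + 10*log10(0.000835722) = 65.221 dB


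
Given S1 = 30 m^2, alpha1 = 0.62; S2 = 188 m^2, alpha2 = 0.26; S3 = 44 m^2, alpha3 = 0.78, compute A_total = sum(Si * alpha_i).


30 * 0.62 = 18.6
188 * 0.26 = 48.88
44 * 0.78 = 34.32
A_total = 18.6 + 48.88 + 34.32 = 101.8 m^2


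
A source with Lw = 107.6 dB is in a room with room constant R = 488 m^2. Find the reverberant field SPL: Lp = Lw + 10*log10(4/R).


4/R = 4/488 = 0.00819672
Lp = 107.6 + 10*log10(0.00819672) = 86.736 dB


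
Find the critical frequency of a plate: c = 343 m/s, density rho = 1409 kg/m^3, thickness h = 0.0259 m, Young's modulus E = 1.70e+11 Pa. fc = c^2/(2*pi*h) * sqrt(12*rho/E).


12*rho/E = 12*1409/1.70e+11 = 9.94588e-08
sqrt(12*rho/E) = sqrt(9.94588e-08) = 0.000315371
c^2/(2*pi*h) = 343^2/(2*pi*0.0259) = 722951
fc = 722951 * 0.000315371 = 228 Hz
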